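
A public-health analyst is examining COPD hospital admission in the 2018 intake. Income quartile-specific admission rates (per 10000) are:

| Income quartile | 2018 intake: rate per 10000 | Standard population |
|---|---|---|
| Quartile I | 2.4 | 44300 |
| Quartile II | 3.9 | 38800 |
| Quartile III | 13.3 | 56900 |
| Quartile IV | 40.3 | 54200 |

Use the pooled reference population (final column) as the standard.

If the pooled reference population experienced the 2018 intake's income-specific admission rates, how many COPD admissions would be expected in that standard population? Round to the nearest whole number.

320

Expected COPD admissions = Σ (standard pop × income-specific rate ÷ 10000)
= 44300×2.4/10000 + 38800×3.9/10000 + 56900×13.3/10000 + 54200×40.3/10000
= 10.63 + 15.13 + 75.68 + 218.43 = 319.87.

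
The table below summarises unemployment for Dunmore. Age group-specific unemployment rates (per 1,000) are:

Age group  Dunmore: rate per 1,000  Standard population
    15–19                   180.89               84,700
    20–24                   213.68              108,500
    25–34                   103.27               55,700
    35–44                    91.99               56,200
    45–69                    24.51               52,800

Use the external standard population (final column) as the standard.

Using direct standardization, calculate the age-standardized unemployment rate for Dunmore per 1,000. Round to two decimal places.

141.72

Standard total = 357,900; weights = 0.2367, 0.3032, 0.1556, 0.1570, 0.1475.
Standardized rate: 0.2367×180.89 + 0.3032×213.68 + 0.1556×103.27 + 0.1570×91.99 + 0.1475×24.51 = 141.7205 per 1,000.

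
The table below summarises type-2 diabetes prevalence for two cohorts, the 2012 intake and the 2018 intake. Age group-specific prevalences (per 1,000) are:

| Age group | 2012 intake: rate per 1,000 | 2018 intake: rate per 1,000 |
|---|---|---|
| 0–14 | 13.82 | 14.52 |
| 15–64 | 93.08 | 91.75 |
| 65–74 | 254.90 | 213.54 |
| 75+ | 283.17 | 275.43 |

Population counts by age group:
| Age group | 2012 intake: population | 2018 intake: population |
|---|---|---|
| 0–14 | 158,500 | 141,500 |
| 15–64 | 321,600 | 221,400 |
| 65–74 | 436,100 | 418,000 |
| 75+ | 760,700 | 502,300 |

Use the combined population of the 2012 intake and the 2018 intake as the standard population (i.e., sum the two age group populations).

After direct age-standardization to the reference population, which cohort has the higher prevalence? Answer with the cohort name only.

Combined standard total = 2,960,100; weights = 0.1013, 0.1834, 0.2885, 0.4267.
The 2012 intake: 0.1013×13.82 + 0.1834×93.08 + 0.2885×254.90 + 0.4267×283.17 = 212.8449 per 1,000.
The 2018 intake: 0.1013×14.52 + 0.1834×91.75 + 0.2885×213.54 + 0.4267×275.43 = 197.4355 per 1,000.

2012 intake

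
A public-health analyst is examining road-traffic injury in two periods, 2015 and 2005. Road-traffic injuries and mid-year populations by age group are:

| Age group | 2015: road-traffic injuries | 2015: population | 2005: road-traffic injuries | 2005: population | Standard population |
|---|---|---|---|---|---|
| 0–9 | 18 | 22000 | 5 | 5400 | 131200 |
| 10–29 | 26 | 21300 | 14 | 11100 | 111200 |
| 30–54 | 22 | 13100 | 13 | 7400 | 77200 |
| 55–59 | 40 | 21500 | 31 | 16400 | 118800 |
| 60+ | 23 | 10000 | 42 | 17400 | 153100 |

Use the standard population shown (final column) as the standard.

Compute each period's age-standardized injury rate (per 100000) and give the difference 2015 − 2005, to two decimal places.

Age-specific rates per 100000 for 2015: 81.82, 122.07, 167.94, 186.05, 230.00.
For 2005: 92.59, 126.13, 175.68, 189.02, 241.38.
Standard total = 591500; weights = 0.2218, 0.1880, 0.1305, 0.2008, 0.2588.
2015: 0.2218×81.82 + 0.1880×122.07 + 0.1305×167.94 + 0.2008×186.05 + 0.2588×230.00 = 159.9129 per 100000.
2005: 0.2218×92.59 + 0.1880×126.13 + 0.1305×175.68 + 0.2008×189.02 + 0.2588×241.38 = 167.6193 per 100000.
Difference = 159.9129 − 167.6193 = -7.7064.

-7.71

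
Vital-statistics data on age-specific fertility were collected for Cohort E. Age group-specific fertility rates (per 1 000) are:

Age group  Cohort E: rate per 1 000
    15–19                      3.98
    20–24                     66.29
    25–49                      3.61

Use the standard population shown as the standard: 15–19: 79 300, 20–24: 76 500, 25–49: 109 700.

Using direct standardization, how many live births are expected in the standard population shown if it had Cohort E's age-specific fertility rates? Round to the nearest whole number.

Expected live births = Σ (standard pop × age-specific rate ÷ 1 000)
= 79 300×3.98/1 000 + 76 500×66.29/1 000 + 109 700×3.61/1 000
= 315.61 + 5071.19 + 396.02 = 5782.82.

5783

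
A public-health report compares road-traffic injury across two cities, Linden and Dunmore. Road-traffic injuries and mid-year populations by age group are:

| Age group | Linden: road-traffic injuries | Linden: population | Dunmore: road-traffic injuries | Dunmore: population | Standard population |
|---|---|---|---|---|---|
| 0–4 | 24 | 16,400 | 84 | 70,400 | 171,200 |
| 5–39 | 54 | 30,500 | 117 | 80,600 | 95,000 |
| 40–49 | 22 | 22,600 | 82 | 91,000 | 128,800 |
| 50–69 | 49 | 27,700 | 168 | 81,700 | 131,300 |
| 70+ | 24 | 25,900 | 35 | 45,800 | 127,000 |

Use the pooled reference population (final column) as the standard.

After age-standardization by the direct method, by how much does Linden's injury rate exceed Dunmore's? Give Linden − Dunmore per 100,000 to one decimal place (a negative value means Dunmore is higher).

10.5

Age-specific rates per 100,000 for Linden: 146.34, 177.05, 97.35, 176.90, 92.66.
For Dunmore: 119.32, 145.16, 90.11, 205.63, 76.42.
Standard total = 653,300; weights = 0.2621, 0.1454, 0.1972, 0.2010, 0.1944.
Linden: 0.2621×146.34 + 0.1454×177.05 + 0.1972×97.35 + 0.2010×176.90 + 0.1944×92.66 = 136.8530 per 100,000.
Dunmore: 0.2621×119.32 + 0.1454×145.16 + 0.1972×90.11 + 0.2010×205.63 + 0.1944×76.42 = 126.3252 per 100,000.
Difference = 136.8530 − 126.3252 = 10.5278.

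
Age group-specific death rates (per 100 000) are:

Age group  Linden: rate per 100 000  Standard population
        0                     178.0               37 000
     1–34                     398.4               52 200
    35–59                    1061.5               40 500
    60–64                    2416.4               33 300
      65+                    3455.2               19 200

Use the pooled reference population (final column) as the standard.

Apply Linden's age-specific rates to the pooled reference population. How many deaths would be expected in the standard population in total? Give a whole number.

Expected deaths = Σ (standard pop × age-specific rate ÷ 100 000)
= 37 000×178.0/100 000 + 52 200×398.4/100 000 + 40 500×1061.5/100 000 + 33 300×2416.4/100 000 + 19 200×3455.2/100 000
= 65.86 + 207.96 + 429.91 + 804.66 + 663.40 = 2171.79.

2172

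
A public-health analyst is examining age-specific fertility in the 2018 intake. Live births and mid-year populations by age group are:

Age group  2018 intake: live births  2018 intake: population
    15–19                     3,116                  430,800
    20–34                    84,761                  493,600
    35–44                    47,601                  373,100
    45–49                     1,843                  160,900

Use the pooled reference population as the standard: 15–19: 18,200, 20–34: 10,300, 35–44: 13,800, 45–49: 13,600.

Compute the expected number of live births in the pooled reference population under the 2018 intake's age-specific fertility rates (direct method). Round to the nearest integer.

3817

Age-specific rates per 1,000 for the 2018 intake: 7.233, 171.720, 127.582, 11.454.
Expected live births = Σ (standard pop × age-specific rate ÷ 1,000)
= 18,200×7.233/1,000 + 10,300×171.720/1,000 + 13,800×127.582/1,000 + 13,600×11.454/1,000
= 131.64 + 1768.72 + 1760.64 + 155.78 = 3816.77.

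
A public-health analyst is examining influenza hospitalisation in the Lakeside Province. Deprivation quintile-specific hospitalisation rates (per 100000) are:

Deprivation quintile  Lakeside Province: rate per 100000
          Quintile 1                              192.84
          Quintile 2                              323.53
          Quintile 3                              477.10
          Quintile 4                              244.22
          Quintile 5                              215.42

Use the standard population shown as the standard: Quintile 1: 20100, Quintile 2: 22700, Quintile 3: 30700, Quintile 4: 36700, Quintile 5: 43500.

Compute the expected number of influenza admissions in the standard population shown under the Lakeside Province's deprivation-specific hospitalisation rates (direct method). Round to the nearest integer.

Expected influenza admissions = Σ (standard pop × deprivation-specific rate ÷ 100000)
= 20100×192.84/100000 + 22700×323.53/100000 + 30700×477.10/100000 + 36700×244.22/100000 + 43500×215.42/100000
= 38.76 + 73.44 + 146.47 + 89.63 + 93.71 = 442.01.

442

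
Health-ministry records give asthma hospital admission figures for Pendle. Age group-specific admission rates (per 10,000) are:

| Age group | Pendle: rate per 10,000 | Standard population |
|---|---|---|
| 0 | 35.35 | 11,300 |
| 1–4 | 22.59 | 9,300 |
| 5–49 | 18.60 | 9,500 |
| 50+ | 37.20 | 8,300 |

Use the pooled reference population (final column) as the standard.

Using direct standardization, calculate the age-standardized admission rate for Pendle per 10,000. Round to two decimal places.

28.52

Standard total = 38,400; weights = 0.2943, 0.2422, 0.2474, 0.2161.
Standardized rate: 0.2943×35.35 + 0.2422×22.59 + 0.2474×18.60 + 0.2161×37.20 = 28.5157 per 10,000.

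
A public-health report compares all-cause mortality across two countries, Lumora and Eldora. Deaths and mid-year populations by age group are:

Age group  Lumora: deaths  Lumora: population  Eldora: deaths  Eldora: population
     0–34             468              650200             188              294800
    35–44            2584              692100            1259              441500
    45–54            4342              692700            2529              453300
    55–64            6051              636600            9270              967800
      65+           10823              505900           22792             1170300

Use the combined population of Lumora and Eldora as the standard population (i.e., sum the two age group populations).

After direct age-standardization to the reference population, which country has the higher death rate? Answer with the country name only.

Age-specific rates per 1000 for Lumora: 0.720, 3.734, 6.268, 9.505, 21.394.
For Eldora: 0.638, 2.852, 5.579, 9.578, 19.475.
Combined standard total = 6505200; weights = 0.1453, 0.1743, 0.1762, 0.2466, 0.2577.
Lumora: 0.1453×0.720 + 0.1743×3.734 + 0.1762×6.268 + 0.2466×9.505 + 0.2577×21.394 = 9.7162 per 1000.
Eldora: 0.1453×0.638 + 0.1743×2.852 + 0.1762×5.579 + 0.2466×9.578 + 0.2577×19.475 = 8.9530 per 1000.
The crude rates (7.64 vs 10.83) would put Eldora higher, but that reflects its age composition; once standardized to a common age structure, Lumora has the higher underlying rate.

Lumora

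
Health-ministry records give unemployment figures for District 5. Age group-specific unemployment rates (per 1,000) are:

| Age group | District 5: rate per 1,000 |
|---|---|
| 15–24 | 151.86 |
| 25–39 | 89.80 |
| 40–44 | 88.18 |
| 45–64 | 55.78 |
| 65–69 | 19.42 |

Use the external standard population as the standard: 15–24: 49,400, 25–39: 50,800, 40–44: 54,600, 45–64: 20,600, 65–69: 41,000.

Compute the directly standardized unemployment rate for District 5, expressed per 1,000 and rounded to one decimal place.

Standard total = 216,400; weights = 0.2283, 0.2348, 0.2523, 0.0952, 0.1895.
Standardized rate: 0.2283×151.86 + 0.2348×89.80 + 0.2523×88.18 + 0.0952×55.78 + 0.1895×19.42 = 86.9854 per 1,000.

87.0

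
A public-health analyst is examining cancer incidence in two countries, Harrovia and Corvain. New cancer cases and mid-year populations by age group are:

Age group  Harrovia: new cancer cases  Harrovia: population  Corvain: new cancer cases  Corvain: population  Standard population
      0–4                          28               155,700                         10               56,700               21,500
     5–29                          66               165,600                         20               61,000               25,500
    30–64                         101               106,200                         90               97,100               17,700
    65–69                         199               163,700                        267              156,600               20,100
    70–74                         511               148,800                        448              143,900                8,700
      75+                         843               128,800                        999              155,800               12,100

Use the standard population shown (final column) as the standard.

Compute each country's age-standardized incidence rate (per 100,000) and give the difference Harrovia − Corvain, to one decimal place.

-3.0

Age-specific rates per 100,000 for Harrovia: 17.98, 39.86, 95.10, 121.56, 343.41, 654.50.
For Corvain: 17.64, 32.79, 92.69, 170.50, 311.33, 641.21.
Standard total = 105,600; weights = 0.2036, 0.2415, 0.1676, 0.1903, 0.0824, 0.1146.
Harrovia: 0.2036×17.98 + 0.2415×39.86 + 0.1676×95.10 + 0.1903×121.56 + 0.0824×343.41 + 0.1146×654.50 = 155.6525 per 100,000.
Corvain: 0.2036×17.64 + 0.2415×32.79 + 0.1676×92.69 + 0.1903×170.50 + 0.0824×311.33 + 0.1146×641.21 = 158.6173 per 100,000.
Difference = 155.6525 − 158.6173 = -2.9649.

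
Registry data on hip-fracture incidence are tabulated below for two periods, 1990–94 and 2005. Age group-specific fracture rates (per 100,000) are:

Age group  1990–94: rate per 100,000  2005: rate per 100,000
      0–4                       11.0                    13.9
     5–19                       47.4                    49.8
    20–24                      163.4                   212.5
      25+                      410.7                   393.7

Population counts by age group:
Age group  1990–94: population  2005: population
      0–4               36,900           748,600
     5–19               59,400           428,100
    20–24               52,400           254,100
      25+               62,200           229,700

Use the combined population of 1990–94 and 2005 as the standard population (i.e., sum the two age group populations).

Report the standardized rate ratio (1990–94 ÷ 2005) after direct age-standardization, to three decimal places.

0.937

Combined standard total = 1,871,400; weights = 0.4197, 0.2605, 0.1638, 0.1560.
1990–94: 0.4197×11.0 + 0.2605×47.4 + 0.1638×163.4 + 0.1560×410.7 = 107.7874 per 100,000.
2005: 0.4197×13.9 + 0.2605×49.8 + 0.1638×212.5 + 0.1560×393.7 = 115.0199 per 100,000.
Ratio = 107.7874 ÷ 115.0199 = 0.93712.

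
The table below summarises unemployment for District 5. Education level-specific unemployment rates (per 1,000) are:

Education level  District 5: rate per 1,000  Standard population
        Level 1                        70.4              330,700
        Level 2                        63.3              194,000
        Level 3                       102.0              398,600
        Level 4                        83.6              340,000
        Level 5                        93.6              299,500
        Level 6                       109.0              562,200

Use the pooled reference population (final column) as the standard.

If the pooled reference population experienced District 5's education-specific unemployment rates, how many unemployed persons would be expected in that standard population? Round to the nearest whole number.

193956

Expected unemployed persons = Σ (standard pop × education-specific rate ÷ 1,000)
= 330,700×70.4/1,000 + 194,000×63.3/1,000 + 398,600×102.0/1,000 + 340,000×83.6/1,000 + 299,500×93.6/1,000 + 562,200×109.0/1,000
= 23281.28 + 12280.20 + 40657.20 + 28424.00 + 28033.20 + 61279.80 = 193955.68.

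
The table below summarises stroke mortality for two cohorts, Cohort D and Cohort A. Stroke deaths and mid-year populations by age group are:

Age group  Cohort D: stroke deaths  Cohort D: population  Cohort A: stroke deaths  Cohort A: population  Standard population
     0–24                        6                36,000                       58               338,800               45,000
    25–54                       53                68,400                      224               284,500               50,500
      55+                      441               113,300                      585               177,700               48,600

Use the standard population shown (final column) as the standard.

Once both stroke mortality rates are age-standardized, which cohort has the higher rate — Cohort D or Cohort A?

Age-specific rates per 100,000 for Cohort D: 16.67, 77.49, 389.23.
For Cohort A: 17.12, 78.73, 329.21.
Standard total = 144,100; weights = 0.3123, 0.3505, 0.3373.
Cohort D: 0.3123×16.67 + 0.3505×77.49 + 0.3373×389.23 = 163.6342 per 100,000.
Cohort A: 0.3123×17.12 + 0.3505×78.73 + 0.3373×329.21 = 143.9688 per 100,000.

Cohort D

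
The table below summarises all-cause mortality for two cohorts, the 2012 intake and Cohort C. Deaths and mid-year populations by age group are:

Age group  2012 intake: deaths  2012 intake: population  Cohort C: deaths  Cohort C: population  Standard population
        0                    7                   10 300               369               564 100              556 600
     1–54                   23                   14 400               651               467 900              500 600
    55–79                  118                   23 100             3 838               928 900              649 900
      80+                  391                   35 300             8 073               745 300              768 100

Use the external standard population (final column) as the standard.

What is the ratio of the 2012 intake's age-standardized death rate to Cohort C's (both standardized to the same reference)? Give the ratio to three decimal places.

1.078

Age-specific rates per 100 000 for the 2012 intake: 67.96, 159.72, 510.82, 1107.65.
For Cohort C: 65.41, 139.13, 413.18, 1083.19.
Standard total = 2 475 200; weights = 0.2249, 0.2022, 0.2626, 0.3103.
The 2012 intake: 0.2249×67.96 + 0.2022×159.72 + 0.2626×510.82 + 0.3103×1107.65 = 525.4334 per 100 000.
Cohort C: 0.2249×65.41 + 0.2022×139.13 + 0.2626×413.18 + 0.3103×1083.19 = 487.4674 per 100 000.
Ratio = 525.4334 ÷ 487.4674 = 1.07788.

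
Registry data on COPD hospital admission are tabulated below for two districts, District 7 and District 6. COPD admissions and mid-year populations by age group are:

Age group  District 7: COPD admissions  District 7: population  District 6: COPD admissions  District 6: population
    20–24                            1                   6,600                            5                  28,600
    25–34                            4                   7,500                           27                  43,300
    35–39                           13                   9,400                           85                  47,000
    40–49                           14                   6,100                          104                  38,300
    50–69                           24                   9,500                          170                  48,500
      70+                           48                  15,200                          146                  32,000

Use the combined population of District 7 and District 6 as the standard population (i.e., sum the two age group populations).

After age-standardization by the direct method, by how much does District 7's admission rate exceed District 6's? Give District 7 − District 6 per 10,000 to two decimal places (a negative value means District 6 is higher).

-5.86

Age-specific rates per 10,000 for District 7: 1.52, 5.33, 13.83, 22.95, 25.26, 31.58.
For District 6: 1.75, 6.24, 18.09, 27.15, 35.05, 45.62.
Combined standard total = 292,000; weights = 0.1205, 0.1740, 0.1932, 0.1521, 0.1986, 0.1616.
District 7: 0.1205×1.52 + 0.1740×5.33 + 0.1932×13.83 + 0.1521×22.95 + 0.1986×25.26 + 0.1616×31.58 = 17.3941 per 10,000.
District 6: 0.1205×1.75 + 0.1740×6.24 + 0.1932×18.09 + 0.1521×27.15 + 0.1986×35.05 + 0.1616×45.62 = 23.2549 per 10,000.
Difference = 17.3941 − 23.2549 = -5.8608.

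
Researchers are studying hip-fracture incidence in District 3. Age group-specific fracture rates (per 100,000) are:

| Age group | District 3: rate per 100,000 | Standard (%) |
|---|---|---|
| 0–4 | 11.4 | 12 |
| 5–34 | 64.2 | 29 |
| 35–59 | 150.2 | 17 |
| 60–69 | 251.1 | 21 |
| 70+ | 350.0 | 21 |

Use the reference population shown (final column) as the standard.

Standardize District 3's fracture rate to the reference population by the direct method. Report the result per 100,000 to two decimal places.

Standard weights: 0.12, 0.29, 0.17, 0.21, 0.21.
Standardized rate: 0.1200×11.4 + 0.2900×64.2 + 0.1700×150.2 + 0.2100×251.1 + 0.2100×350.0 = 171.7510 per 100,000.

171.75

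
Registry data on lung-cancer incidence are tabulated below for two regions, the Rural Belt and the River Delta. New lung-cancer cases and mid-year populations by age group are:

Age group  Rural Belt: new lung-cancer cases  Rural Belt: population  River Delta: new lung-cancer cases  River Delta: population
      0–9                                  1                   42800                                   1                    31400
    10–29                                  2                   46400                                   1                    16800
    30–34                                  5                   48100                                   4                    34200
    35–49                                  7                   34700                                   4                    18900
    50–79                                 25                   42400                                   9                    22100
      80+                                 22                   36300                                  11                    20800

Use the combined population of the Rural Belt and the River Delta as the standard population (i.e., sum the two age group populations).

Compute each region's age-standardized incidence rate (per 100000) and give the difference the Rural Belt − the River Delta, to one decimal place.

3.3

Age-specific rates per 100000 for the Rural Belt: 2.34, 4.31, 10.40, 20.17, 58.96, 60.61.
For the River Delta: 3.18, 5.95, 11.70, 21.16, 40.72, 52.88.
Combined standard total = 394900; weights = 0.1879, 0.1600, 0.2084, 0.1357, 0.1633, 0.1446.
The Rural Belt: 0.1879×2.34 + 0.1600×4.31 + 0.2084×10.40 + 0.1357×20.17 + 0.1633×58.96 + 0.1446×60.61 = 24.4270 per 100000.
The River Delta: 0.1879×3.18 + 0.1600×5.95 + 0.2084×11.70 + 0.1357×21.16 + 0.1633×40.72 + 0.1446×52.88 = 21.1595 per 100000.
Difference = 24.4270 − 21.1595 = 3.2676.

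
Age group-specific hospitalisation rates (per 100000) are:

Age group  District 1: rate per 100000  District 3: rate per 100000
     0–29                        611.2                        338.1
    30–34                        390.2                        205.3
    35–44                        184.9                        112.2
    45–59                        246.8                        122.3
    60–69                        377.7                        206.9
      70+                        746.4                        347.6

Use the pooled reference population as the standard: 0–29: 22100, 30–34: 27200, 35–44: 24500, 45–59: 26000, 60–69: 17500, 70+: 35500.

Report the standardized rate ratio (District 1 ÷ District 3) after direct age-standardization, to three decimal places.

Standard total = 152800; weights = 0.1446, 0.1780, 0.1603, 0.1702, 0.1145, 0.2323.
District 1: 0.1446×611.2 + 0.1780×390.2 + 0.1603×184.9 + 0.1702×246.8 + 0.1145×377.7 + 0.2323×746.4 = 446.1699 per 100000.
District 3: 0.1446×338.1 + 0.1780×205.3 + 0.1603×112.2 + 0.1702×122.3 + 0.1145×206.9 + 0.2323×347.6 = 228.7004 per 100000.
Ratio = 446.1699 ÷ 228.7004 = 1.95089.

1.951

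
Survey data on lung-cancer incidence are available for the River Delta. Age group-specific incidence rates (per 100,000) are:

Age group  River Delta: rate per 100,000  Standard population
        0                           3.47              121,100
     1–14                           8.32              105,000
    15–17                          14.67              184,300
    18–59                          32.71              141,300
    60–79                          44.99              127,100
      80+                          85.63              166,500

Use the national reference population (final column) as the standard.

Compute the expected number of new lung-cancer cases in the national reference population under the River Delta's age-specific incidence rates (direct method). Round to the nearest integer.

286

Expected new lung-cancer cases = Σ (standard pop × age-specific rate ÷ 100,000)
= 121,100×3.47/100,000 + 105,000×8.32/100,000 + 184,300×14.67/100,000 + 141,300×32.71/100,000 + 127,100×44.99/100,000 + 166,500×85.63/100,000
= 4.20 + 8.74 + 27.04 + 46.22 + 57.18 + 142.57 = 285.95.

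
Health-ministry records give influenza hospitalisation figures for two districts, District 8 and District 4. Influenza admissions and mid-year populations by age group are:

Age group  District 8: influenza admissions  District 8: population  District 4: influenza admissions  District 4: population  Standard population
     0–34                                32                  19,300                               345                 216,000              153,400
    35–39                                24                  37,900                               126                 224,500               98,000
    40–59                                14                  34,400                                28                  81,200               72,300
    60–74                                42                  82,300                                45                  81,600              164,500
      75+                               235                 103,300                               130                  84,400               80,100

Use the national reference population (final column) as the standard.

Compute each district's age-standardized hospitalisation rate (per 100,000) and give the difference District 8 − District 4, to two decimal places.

12.84

Age-specific rates per 100,000 for District 8: 165.80, 63.32, 40.70, 51.03, 227.49.
For District 4: 159.72, 56.12, 34.48, 55.15, 154.03.
Standard total = 568,300; weights = 0.2699, 0.1724, 0.1272, 0.2895, 0.1409.
District 8: 0.2699×165.80 + 0.1724×63.32 + 0.1272×40.70 + 0.2895×51.03 + 0.1409×227.49 = 107.6887 per 100,000.
District 4: 0.2699×159.72 + 0.1724×56.12 + 0.1272×34.48 + 0.2895×55.15 + 0.1409×154.03 = 94.8515 per 100,000.
Difference = 107.6887 − 94.8515 = 12.8373.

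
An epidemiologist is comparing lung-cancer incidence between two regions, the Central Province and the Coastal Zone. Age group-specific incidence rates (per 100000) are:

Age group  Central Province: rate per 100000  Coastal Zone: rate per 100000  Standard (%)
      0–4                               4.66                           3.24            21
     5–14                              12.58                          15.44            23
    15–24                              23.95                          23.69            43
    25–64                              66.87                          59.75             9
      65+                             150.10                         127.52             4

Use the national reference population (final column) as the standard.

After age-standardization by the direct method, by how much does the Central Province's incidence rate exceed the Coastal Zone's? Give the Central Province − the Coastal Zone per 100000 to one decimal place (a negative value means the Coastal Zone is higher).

Standard weights: 0.21, 0.23, 0.43, 0.09, 0.04.
The Central Province: 0.2100×4.66 + 0.2300×12.58 + 0.4300×23.95 + 0.0900×66.87 + 0.0400×150.10 = 26.1928 per 100000.
The Coastal Zone: 0.2100×3.24 + 0.2300×15.44 + 0.4300×23.69 + 0.0900×59.75 + 0.0400×127.52 = 24.8966 per 100000.
Difference = 26.1928 − 24.8966 = 1.2962.

1.3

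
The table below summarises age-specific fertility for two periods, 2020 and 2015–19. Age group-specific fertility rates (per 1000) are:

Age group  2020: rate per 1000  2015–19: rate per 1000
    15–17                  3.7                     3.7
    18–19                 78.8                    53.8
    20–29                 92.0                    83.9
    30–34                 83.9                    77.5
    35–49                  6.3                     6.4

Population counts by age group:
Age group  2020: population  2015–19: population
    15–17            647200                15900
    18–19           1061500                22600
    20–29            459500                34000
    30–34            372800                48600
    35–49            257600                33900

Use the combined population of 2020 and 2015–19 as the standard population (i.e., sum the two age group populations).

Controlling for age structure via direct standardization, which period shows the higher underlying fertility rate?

2020

Combined standard total = 2953600; weights = 0.2245, 0.3670, 0.1671, 0.1427, 0.0987.
2020: 0.2245×3.7 + 0.3670×78.8 + 0.1671×92.0 + 0.1427×83.9 + 0.0987×6.3 = 57.7175 per 1000.
2015–19: 0.2245×3.7 + 0.3670×53.8 + 0.1671×83.9 + 0.1427×77.5 + 0.0987×6.4 = 46.2848 per 1000.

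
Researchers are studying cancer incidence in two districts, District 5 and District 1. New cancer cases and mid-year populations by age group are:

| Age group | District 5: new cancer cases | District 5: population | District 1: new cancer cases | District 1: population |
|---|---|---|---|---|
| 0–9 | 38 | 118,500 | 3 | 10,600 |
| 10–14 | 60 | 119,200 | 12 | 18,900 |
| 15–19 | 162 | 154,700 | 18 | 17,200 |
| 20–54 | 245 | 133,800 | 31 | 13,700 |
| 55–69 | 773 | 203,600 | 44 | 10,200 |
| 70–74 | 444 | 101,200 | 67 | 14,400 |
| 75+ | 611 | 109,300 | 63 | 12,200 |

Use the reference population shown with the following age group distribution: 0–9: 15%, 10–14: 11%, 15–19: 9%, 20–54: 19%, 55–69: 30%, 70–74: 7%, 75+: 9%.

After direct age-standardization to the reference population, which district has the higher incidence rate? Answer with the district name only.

Age-specific rates per 100,000 for District 5: 32.07, 50.34, 104.72, 183.11, 379.67, 438.74, 559.01.
For District 1: 28.30, 63.49, 104.65, 226.28, 431.37, 465.28, 516.39.
Standard weights: 0.15, 0.11, 0.09, 0.19, 0.30, 0.07, 0.09.
District 5: 0.1500×32.07 + 0.1100×50.34 + 0.0900×104.72 + 0.1900×183.11 + 0.3000×379.67 + 0.0700×438.74 + 0.0900×559.01 = 249.4848 per 100,000.
District 1: 0.1500×28.30 + 0.1100×63.49 + 0.0900×104.65 + 0.1900×226.28 + 0.3000×431.37 + 0.0700×465.28 + 0.0900×516.39 = 272.0973 per 100,000.
The crude rates (248.11 vs 244.86) would put District 5 higher, but that reflects its age composition; once standardized to a common age structure, District 1 has the higher underlying rate.

District 1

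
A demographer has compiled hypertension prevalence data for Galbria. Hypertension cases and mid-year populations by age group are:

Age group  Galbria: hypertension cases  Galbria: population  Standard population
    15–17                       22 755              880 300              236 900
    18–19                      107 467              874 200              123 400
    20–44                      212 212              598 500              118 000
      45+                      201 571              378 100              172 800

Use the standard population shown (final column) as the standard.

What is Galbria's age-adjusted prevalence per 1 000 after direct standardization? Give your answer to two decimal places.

238.45

Age-specific rates per 1 000 for Galbria: 25.849, 122.932, 354.573, 533.116.
Standard total = 651 100; weights = 0.3638, 0.1895, 0.1812, 0.2654.
Standardized rate: 0.3638×25.849 + 0.1895×122.932 + 0.1812×354.573 + 0.2654×533.116 = 238.4510 per 1 000.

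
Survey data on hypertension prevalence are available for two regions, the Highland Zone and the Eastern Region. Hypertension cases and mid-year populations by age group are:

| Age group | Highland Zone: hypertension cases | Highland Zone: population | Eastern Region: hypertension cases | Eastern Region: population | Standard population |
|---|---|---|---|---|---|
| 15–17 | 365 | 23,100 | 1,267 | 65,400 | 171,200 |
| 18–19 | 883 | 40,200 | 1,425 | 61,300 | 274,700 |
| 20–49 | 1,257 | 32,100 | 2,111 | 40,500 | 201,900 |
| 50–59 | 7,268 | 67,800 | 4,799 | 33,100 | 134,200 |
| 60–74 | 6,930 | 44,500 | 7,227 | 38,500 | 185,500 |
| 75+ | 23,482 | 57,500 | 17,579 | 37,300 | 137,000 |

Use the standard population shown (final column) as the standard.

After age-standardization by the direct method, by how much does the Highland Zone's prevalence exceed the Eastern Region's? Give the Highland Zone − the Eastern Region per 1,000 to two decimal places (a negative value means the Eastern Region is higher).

Age-specific rates per 1,000 for the Highland Zone: 15.801, 21.965, 39.159, 107.198, 155.730, 408.383.
For the Eastern Region: 19.373, 23.246, 52.123, 144.985, 187.714, 471.287.
Standard total = 1,104,500; weights = 0.1550, 0.2487, 0.1828, 0.1215, 0.1679, 0.1240.
The Highland Zone: 0.1550×15.801 + 0.2487×21.965 + 0.1828×39.159 + 0.1215×107.198 + 0.1679×155.730 + 0.1240×408.383 = 104.9049 per 1,000.
The Eastern Region: 0.1550×19.373 + 0.2487×23.246 + 0.1828×52.123 + 0.1215×144.985 + 0.1679×187.714 + 0.1240×471.287 = 125.9126 per 1,000.
Difference = 104.9049 − 125.9126 = -21.0077.

-21.01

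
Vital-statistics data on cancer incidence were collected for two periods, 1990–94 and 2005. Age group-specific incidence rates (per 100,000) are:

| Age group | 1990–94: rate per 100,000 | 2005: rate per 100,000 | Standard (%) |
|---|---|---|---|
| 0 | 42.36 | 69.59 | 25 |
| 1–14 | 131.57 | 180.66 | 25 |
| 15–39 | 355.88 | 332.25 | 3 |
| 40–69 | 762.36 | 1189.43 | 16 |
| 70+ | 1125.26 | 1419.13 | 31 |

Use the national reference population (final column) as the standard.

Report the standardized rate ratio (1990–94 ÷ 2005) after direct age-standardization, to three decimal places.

0.747

Standard weights: 0.25, 0.25, 0.03, 0.16, 0.31.
1990–94: 0.2500×42.36 + 0.2500×131.57 + 0.0300×355.88 + 0.1600×762.36 + 0.3100×1125.26 = 524.9671 per 100,000.
2005: 0.2500×69.59 + 0.2500×180.66 + 0.0300×332.25 + 0.1600×1189.43 + 0.3100×1419.13 = 702.7691 per 100,000.
Ratio = 524.9671 ÷ 702.7691 = 0.74700.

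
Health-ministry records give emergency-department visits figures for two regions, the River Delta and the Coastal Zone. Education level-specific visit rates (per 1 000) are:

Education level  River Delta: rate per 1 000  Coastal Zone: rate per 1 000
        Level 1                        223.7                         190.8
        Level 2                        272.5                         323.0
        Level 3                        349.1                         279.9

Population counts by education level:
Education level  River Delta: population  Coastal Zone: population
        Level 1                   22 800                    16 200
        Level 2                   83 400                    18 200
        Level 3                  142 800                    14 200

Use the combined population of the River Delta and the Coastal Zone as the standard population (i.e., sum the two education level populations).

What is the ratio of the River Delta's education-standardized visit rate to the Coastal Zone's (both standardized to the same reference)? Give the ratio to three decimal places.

Combined standard total = 297 600; weights = 0.1310, 0.3414, 0.5276.
The River Delta: 0.1310×223.7 + 0.3414×272.5 + 0.5276×349.1 = 306.5155 per 1 000.
The Coastal Zone: 0.1310×190.8 + 0.3414×323.0 + 0.5276×279.9 = 282.9378 per 1 000.
Ratio = 306.5155 ÷ 282.9378 = 1.08333.

1.083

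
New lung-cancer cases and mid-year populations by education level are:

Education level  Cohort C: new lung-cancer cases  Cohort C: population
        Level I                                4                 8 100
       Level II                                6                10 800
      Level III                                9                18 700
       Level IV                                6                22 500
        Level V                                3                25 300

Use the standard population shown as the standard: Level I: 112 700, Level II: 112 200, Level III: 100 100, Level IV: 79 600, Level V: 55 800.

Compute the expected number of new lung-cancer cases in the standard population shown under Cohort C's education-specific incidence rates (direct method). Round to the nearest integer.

194

Education-specific rates per 100 000 for Cohort C: 49.38, 55.56, 48.13, 26.67, 11.86.
Expected new lung-cancer cases = Σ (standard pop × education-specific rate ÷ 100 000)
= 112 700×49.38/100 000 + 112 200×55.56/100 000 + 100 100×48.13/100 000 + 79 600×26.67/100 000 + 55 800×11.86/100 000
= 55.65 + 62.33 + 48.18 + 21.23 + 6.62 = 194.01.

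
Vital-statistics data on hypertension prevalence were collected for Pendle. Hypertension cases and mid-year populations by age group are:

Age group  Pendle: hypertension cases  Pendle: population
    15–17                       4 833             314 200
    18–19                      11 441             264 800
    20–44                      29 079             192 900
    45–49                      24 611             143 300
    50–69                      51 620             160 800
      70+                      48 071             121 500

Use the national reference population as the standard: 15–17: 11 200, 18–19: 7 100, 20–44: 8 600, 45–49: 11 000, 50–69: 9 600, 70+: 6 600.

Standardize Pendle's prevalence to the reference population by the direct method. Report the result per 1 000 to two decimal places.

172.97

Age-specific rates per 1 000 for Pendle: 15.382, 43.206, 150.747, 171.745, 321.020, 395.646.
Standard total = 54 100; weights = 0.2070, 0.1312, 0.1590, 0.2033, 0.1774, 0.1220.
Standardized rate: 0.2070×15.382 + 0.1312×43.206 + 0.1590×150.747 + 0.2033×171.745 + 0.1774×321.020 + 0.1220×395.646 = 172.9706 per 1 000.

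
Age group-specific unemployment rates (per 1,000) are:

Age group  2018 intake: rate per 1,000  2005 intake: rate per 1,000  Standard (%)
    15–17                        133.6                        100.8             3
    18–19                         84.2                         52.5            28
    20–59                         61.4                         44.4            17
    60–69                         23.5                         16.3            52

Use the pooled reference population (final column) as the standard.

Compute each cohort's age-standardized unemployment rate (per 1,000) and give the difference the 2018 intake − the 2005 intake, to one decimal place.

16.5

Standard weights: 0.03, 0.28, 0.17, 0.52.
The 2018 intake: 0.0300×133.6 + 0.2800×84.2 + 0.1700×61.4 + 0.5200×23.5 = 50.2420 per 1,000.
The 2005 intake: 0.0300×100.8 + 0.2800×52.5 + 0.1700×44.4 + 0.5200×16.3 = 33.7480 per 1,000.
Difference = 50.2420 − 33.7480 = 16.4940.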